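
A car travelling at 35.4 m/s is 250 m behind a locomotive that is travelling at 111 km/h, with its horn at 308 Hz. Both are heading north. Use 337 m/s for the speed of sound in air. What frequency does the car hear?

111 km/h = 30.83 m/s.
The car is behind, so the locomotive is moving away from it while the car is moving toward the locomotive.
With source receding and observer approaching, f' = f · (v + v_o)/(v + v_s).
f' = 308 × (337 + 35.4)/(337 + 30.83) = 308 × 372.4/367.83 ≈ 312 Hz.

312 Hz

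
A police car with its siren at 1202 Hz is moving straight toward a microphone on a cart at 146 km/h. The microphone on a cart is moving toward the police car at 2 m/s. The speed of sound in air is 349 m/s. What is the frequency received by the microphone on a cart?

1368 Hz

146 km/h = 40.56 m/s.
Both move, so f' = f · (v + v_o)/(v − v_s).
f' = 1202 × (349 + 2)/(349 − 40.56) = 1202 × 351/308.44 ≈ 1368 Hz.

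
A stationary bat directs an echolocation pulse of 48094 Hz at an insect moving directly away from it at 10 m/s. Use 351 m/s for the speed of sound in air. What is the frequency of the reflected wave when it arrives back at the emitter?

45430 Hz

At the insect (a moving observer), f₁ = f₀ · (v − u)/v = 48094 × 341/351 ≈ 46724 Hz.
On reflection it acts as a source moving away from the stationary detector: f₂ = f₁ · v/(v + u) = 46724 × 351/361 ≈ 45430 Hz.
Equivalently f₂ = f₀ · (v − u)/(v + u).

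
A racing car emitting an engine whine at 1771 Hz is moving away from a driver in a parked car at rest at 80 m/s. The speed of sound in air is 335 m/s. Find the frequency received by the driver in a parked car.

Moving source, stationary observer: f' = f · v/(v + v_s) since the source is receding.
f' = 1771 × 335/(335 + 80) = 1771 × 335/415 ≈ 1430 Hz.

1430 Hz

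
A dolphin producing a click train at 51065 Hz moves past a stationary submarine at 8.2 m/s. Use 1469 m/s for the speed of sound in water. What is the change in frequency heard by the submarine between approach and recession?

Approaching: f₁ = f · v/(v − v_s) = 51065 × 1469/1460.8 ≈ 51352 Hz.
Receding: f₂ = f · v/(v + v_s) = 51065 × 1469/1477.2 ≈ 50782 Hz.
Drop: f₁ − f₂ = 2f·v·v_s/(v² − v_s²) = 2 × 51065 × 1469 × 8.2/(1469² − 8.2²) ≈ 570 Hz.

570 Hz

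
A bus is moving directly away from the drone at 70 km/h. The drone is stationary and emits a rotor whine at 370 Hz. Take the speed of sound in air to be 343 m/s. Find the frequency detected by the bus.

349 Hz

70 km/h = 19.44 m/s.
Only the observer moves, away from the source, so f' = f · (v − v_o)/v.
f' = 370 × (343 − 19.44)/343 = 370 × 323.56/343 ≈ 349 Hz.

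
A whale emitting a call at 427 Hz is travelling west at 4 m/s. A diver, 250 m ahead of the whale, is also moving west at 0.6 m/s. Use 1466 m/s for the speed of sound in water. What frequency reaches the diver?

428 Hz

The diver is ahead, so the whale is moving toward it while the diver is moving away from the whale.
With source approaching and observer receding, f' = f · (v − v_o)/(v − v_s).
f' = 427 × (1466 − 0.6)/(1466 − 4) = 427 × 1465.4/1462 ≈ 428 Hz.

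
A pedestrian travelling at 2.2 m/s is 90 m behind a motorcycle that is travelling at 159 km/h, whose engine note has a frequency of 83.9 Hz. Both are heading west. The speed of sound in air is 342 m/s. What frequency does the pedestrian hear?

159 km/h = 44.17 m/s.
The pedestrian is behind, so the motorcycle is moving away from it while the pedestrian is moving toward the motorcycle.
With source receding and observer approaching, f' = f · (v + v_o)/(v + v_s).
f' = 83.9 × (342 + 2.2)/(342 + 44.17) = 83.9 × 344.2/386.17 ≈ 75 Hz.

75 Hz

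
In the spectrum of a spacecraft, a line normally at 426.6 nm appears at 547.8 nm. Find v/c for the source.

0.245c

λ'/λ₀ = 1.2841 > 1 (redshift), so the source is receding.
λ'/λ₀ = √((1 + β)/(1 − β)) for a receding source ⇒ β = (r² − 1)/(r² + 1) with r = λ'/λ₀.
β = (1.6489 − 1)/(1.6489 + 1) ≈ 0.245.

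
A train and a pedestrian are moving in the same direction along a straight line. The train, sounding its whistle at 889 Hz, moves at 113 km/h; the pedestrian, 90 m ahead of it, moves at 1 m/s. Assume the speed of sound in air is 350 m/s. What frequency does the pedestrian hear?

113 km/h = 31.39 m/s.
The pedestrian is ahead, so the train is moving toward it while the pedestrian is moving away from the train.
General Doppler shift: f' = f · (v − v_o)/(v − v_s).
f' = 889 × (350 − 1)/(350 − 31.39) = 889 × 349/318.61 ≈ 974 Hz.

974 Hz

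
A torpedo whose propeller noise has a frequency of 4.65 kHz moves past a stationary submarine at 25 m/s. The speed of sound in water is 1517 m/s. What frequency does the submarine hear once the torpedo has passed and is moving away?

4.57 kHz

Receding: f₂ = f · v/(v + v_s) = 4.65 × 1517/1542 ≈ 4.57 kHz.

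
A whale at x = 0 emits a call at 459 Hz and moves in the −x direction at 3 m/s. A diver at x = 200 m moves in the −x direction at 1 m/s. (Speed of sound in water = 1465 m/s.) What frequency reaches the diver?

The observer lies on the +x side, so the source is heading away from the observer and the observer is heading toward the source.
Both move, so f' = f · (v + v_o)/(v + v_s).
f' = 459 × (1465 + 1)/(1465 + 3) = 459 × 1466/1468 ≈ 458 Hz.

458 Hz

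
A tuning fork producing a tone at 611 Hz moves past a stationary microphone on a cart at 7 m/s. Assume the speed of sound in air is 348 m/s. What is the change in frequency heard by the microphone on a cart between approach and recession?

24.6 Hz

Approaching: f₁ = f · v/(v − v_s) = 611 × 348/341 ≈ 623.5 Hz.
Receding: f₂ = f · v/(v + v_s) = 611 × 348/355 ≈ 599.0 Hz.
Drop: f₁ − f₂ = 2f·v·v_s/(v² − v_s²) = 2 × 611 × 348 × 7/(348² − 7²) ≈ 24.6 Hz.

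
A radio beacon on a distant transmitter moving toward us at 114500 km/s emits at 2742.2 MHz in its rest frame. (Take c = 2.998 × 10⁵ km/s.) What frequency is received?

β = v/c = 114500/299800 = 0.3819.
Relativistic Doppler for frequency: f' = f₀ · √((1 + β)/(1 − β)).
f' = 2742.2 × √(1.3819/0.6181) = 2742.2 × 1.49527 ≈ 4100.3 MHz.

4100.3 MHz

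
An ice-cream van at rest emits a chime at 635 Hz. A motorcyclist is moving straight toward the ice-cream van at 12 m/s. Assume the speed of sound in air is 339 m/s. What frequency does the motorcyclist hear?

657 Hz

Only the observer moves, toward the source, so f' = f · (v + v_o)/v.
f' = 635 × (339 + 12)/339 = 635 × 351/339 ≈ 657 Hz.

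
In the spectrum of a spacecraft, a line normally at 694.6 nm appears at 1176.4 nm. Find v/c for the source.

λ'/λ₀ = 1.6936 > 1 (redshift), so the source is receding.
λ'/λ₀ = √((1 + β)/(1 − β)) for a receding source ⇒ β = (r² − 1)/(r² + 1) with r = λ'/λ₀.
β = (2.8684 − 1)/(2.8684 + 1) ≈ 0.483.

0.483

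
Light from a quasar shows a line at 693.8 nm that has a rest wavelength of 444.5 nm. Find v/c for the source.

0.418

λ'/λ₀ = 1.5609 > 1 (redshift), so the source is receding.
λ'/λ₀ = √((1 + β)/(1 − β)) for a receding source ⇒ β = (r² − 1)/(r² + 1) with r = λ'/λ₀.
β = (2.4363 − 1)/(2.4363 + 1) ≈ 0.418.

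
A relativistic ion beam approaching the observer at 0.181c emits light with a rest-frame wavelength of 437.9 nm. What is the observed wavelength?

Relativistic Doppler for wavelength: λ' = λ₀ · √((1 − β)/(1 + β)).
λ' = 437.9 × √(0.8190/1.1810) = 437.9 × 0.83275 ≈ 364.7 nm.

364.7 nm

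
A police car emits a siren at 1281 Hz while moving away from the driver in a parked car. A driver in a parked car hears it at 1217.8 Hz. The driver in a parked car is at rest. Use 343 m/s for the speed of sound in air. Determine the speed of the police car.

17.8 m/s

f' = f · v/(v + v_s) ⇒ v_s = v · |1 − f/f'|.
v_s = 343 × |1 − 1281/1217.8| = 343 × 0.0519 ≈ 17.8 m/s.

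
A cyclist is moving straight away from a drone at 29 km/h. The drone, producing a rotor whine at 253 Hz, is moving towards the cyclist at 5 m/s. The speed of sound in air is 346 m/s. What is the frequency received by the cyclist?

29 km/h = 8.056 m/s.
General Doppler shift: f' = f · (v − v_o)/(v − v_s).
f' = 253 × (346 − 8.056)/(346 − 5) = 253 × 337.94/341 ≈ 251 Hz.

251 Hz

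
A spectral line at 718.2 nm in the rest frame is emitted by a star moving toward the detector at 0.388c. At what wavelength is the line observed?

476.9 nm

Relativistic Doppler for wavelength: λ' = λ₀ · √((1 − β)/(1 + β)).
λ' = 718.2 × √(0.6120/1.3880) = 718.2 × 0.66402 ≈ 476.9 nm.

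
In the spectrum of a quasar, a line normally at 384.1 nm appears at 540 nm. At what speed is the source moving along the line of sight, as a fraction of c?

0.328c

λ'/λ₀ = 1.4059 > 1 (redshift), so the source is receding.
λ'/λ₀ = √((1 + β)/(1 − β)) for a receding source ⇒ β = (r² − 1)/(r² + 1) with r = λ'/λ₀.
β = (1.9765 − 1)/(1.9765 + 1) ≈ 0.328.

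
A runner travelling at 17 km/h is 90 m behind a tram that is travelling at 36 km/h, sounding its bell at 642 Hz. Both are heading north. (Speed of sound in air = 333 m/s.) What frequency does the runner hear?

36 km/h = 10 m/s; 17 km/h = 4.722 m/s.
The runner is behind, so the tram is moving away from it while the runner is moving toward the tram.
With source receding and observer approaching, f' = f · (v + v_o)/(v + v_s).
f' = 642 × (333 + 4.722)/(333 + 10) = 642 × 337.72/343 ≈ 632 Hz.

632 Hz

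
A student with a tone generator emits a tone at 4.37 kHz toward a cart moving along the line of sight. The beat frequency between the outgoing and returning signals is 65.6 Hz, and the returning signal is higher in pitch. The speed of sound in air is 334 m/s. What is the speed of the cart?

Double Doppler shift off a moving reflector: f₂ = f₀ · (v + u)/(v − u) (u > 0 toward emitter).
Returning signal is higher, so f₂ = f₀ + Δf = 4370 + 65.6 = 4435.6 Hz.
Rearranging, u = v · (f₂ − f₀)/(f₂ + f₀) = 334 × 65.6/8805.6 ≈ 2.49 m/s.
So the cart is moving at 2.49 m/s toward the emitter.

2.49 m/s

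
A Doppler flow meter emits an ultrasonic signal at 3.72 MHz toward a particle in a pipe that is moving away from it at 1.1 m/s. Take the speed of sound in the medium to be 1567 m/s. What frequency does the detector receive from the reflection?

3.715 MHz

The particle in a pipe first receives the wave as a moving observer: f₁ = f₀ · (v − u)/v = 3.72 × (1567 − 1.1)/1567 ≈ 3.717 MHz.
The reflection then acts as a moving source: f₂ = f₁ · v/(v + u) ≈ 3.715 MHz.
Equivalently f₂ = f₀ · (v − u)/(v + u).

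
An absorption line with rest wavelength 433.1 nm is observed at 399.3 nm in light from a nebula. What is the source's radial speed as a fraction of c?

0.081

λ'/λ₀ = 0.9220 < 1 (blueshift), so the source is approaching.
λ'/λ₀ = √((1 − β)/(1 + β)) for an approaching source ⇒ β = (1 − r²)/(1 + r²) with r = λ'/λ₀.
β = (1 − 0.8500)/(1 + 0.8500) ≈ 0.081.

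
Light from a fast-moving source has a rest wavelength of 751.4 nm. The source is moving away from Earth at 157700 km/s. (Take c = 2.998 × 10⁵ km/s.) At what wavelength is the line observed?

1348.2 nm

β = v/c = 157700/299800 = 0.5260.
Relativistic Doppler for wavelength: λ' = λ₀ · √((1 + β)/(1 − β)).
λ' = 751.4 × √(1.5260/0.4740) = 751.4 × 1.79431 ≈ 1348.2 nm.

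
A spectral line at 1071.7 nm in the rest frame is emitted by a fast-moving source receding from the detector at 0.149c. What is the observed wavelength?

1245.3 nm

Relativistic Doppler for wavelength: λ' = λ₀ · √((1 + β)/(1 − β)).
λ' = 1071.7 × √(1.1490/0.8510) = 1071.7 × 1.16197 ≈ 1245.3 nm.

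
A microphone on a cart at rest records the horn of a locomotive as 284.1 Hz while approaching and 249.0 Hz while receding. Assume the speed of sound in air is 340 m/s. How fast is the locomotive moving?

22.4 m/s

f₁/f₂ = (v + v_s)/(v − v_s), so v_s = v · (f₁ − f₂)/(f₁ + f₂).
v_s = 340 × (284.1 − 249.0)/(284.1 + 249.0) = 340 × 35.1/533.1 ≈ 22.4 m/s.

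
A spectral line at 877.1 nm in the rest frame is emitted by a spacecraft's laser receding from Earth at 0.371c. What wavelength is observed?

Relativistic Doppler for wavelength: λ' = λ₀ · √((1 + β)/(1 − β)).
λ' = 877.1 × √(1.3710/0.6290) = 877.1 × 1.47636 ≈ 1294.9 nm.

1294.9 nm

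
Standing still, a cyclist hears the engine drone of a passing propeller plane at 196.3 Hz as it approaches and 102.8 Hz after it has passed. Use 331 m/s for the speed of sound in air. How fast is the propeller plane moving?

f₁/f₂ = (v + v_s)/(v − v_s), so v_s = v · (f₁ − f₂)/(f₁ + f₂).
v_s = 331 × (196.3 − 102.8)/(196.3 + 102.8) = 331 × 93.5/299.1 ≈ 103 m/s.

103 m/s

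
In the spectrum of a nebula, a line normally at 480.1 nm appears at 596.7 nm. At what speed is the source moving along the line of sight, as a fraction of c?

λ'/λ₀ = 1.2429 > 1 (redshift), so the source is receding.
λ'/λ₀ = √((1 + β)/(1 − β)) for a receding source ⇒ β = (r² − 1)/(r² + 1) with r = λ'/λ₀.
β = (1.5447 − 1)/(1.5447 + 1) ≈ 0.214.

0.214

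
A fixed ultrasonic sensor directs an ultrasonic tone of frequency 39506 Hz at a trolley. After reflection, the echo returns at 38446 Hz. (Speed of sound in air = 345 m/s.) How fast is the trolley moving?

4.7 m/s

Double Doppler shift off a moving reflector: f₂ = f₀ · (v + u)/(v − u) (u > 0 toward emitter).
Rearranging, u = v · (f₂ − f₀)/(f₂ + f₀) = 345 × -1060/77952 ≈ -4.7 m/s.
So the trolley is moving at 4.7 m/s away from the emitter.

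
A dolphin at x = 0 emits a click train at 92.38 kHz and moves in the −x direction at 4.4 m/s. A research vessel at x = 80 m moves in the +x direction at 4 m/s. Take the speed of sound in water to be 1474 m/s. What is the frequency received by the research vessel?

91.9 kHz

The observer lies on the +x side, so the source is heading away from the observer and the observer is heading away from the source.
With source receding and observer receding, f' = f · (v − v_o)/(v + v_s).
f' = 92.38 × (1474 − 4)/(1474 + 4.4) = 92.38 × 1470/1478.4 ≈ 91.9 kHz.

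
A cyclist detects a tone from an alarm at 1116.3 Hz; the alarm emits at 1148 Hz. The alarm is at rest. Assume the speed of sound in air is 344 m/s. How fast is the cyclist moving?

f' < f, so the cyclist is receding.
f' = f · (v − v_o)/v ⇒ v_o = v · |f'/f − 1|.
v_o = 344 × |1116.3/1148 − 1| = 344 × 0.02761 ≈ 9.5 m/s.

9.5 m/s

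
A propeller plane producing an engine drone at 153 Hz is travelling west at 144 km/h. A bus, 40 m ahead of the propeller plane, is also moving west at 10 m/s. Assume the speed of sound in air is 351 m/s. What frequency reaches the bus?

168 Hz

144 km/h = 40 m/s.
The bus is ahead, so the propeller plane is moving toward it while the bus is moving away from the propeller plane.
Both move, so f' = f · (v − v_o)/(v − v_s).
f' = 153 × (351 − 10)/(351 − 40) = 153 × 341/311 ≈ 168 Hz.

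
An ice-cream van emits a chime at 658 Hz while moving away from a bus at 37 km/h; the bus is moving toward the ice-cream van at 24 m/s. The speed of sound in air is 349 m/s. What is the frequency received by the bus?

683 Hz

37 km/h = 10.28 m/s.
Both move, so f' = f · (v + v_o)/(v + v_s).
f' = 658 × (349 + 24)/(349 + 10.28) = 658 × 373/359.28 ≈ 683 Hz.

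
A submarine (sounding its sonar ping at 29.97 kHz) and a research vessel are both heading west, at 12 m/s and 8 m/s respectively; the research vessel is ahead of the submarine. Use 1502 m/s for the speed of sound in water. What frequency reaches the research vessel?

The research vessel is ahead, so the submarine is moving toward it while the research vessel is moving away from the submarine.
General Doppler shift: f' = f · (v − v_o)/(v − v_s).
f' = 29.97 × (1502 − 8)/(1502 − 12) = 29.97 × 1494/1490 ≈ 30.1 kHz.

30.1 kHz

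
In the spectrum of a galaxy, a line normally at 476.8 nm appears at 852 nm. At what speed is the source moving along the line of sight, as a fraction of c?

0.523c

λ'/λ₀ = 1.7869 > 1 (redshift), so the source is receding.
λ'/λ₀ = √((1 + β)/(1 − β)) for a receding source ⇒ β = (r² − 1)/(r² + 1) with r = λ'/λ₀.
β = (3.1931 − 1)/(3.1931 + 1) ≈ 0.523.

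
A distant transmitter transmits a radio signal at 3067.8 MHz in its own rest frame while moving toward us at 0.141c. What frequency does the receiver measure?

Relativistic Doppler for frequency: f' = f₀ · √((1 + β)/(1 − β)).
f' = 3067.8 × √(1.1410/0.8590) = 3067.8 × 1.15251 ≈ 3535.7 MHz.

3535.7 MHz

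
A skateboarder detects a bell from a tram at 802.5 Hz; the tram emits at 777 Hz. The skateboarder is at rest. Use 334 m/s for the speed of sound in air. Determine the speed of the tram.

10.6 m/s

f' > f, so the tram is approaching.
f' = f · v/(v − v_s) ⇒ v_s = v · |1 − f/f'|.
v_s = 334 × |1 − 777/802.5| = 334 × 0.03178 ≈ 10.6 m/s.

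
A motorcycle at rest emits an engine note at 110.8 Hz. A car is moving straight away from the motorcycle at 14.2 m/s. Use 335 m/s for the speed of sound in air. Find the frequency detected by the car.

106 Hz

Moving observer, stationary source: f' = f · (v − v_o)/v.
f' = 110.8 × (335 − 14.2)/335 = 110.8 × 320.8/335 ≈ 106 Hz.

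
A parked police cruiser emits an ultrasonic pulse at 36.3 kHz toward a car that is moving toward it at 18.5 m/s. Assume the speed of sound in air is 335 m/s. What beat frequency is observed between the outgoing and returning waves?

The car first receives the wave as a moving observer: f₁ = f₀ · (v + u)/v = 36.3 × (335 + 18.5)/335 ≈ 38.30 kHz.
On reflection it acts as a source moving toward the stationary detector: f₂ = f₁ · v/(v − u) = 38.30 × 335/316.5 ≈ 40.54 kHz.
Beat frequency (with f₀ = 36300 Hz): |f₂ − f₀| = 2u·f₀/(v − u) = 2 × 18.5 × 36300/316.5 ≈ 4244 Hz.

4244 Hz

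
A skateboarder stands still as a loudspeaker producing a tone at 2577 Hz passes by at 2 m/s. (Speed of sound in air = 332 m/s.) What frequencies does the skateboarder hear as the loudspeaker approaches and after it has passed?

2593 Hz approaching; 2562 Hz receding

Approaching: f₁ = f · v/(v − v_s) = 2577 × 332/330 ≈ 2593 Hz.
Receding: f₂ = f · v/(v + v_s) = 2577 × 332/334 ≈ 2562 Hz.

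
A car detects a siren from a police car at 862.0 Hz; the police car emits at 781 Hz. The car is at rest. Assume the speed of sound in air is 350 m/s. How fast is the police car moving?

f' > f, so the police car is approaching.
f' = f · v/(v − v_s) ⇒ v_s = v · |1 − f/f'|.
v_s = 350 × |1 − 781/862.0| = 350 × 0.09397 ≈ 33 m/s.

33 m/s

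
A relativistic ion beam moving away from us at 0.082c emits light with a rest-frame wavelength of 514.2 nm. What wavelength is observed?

558.2 nm

Relativistic Doppler for wavelength: λ' = λ₀ · √((1 + β)/(1 − β)).
λ' = 514.2 × √(1.0820/0.9180) = 514.2 × 1.08566 ≈ 558.2 nm.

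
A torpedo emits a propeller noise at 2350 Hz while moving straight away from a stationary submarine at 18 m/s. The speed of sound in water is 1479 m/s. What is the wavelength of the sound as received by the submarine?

Moving source, stationary observer: f' = f · v/(v + v_s) since the source is receding.
f' = 2350 × 1479/(1479 + 18) ≈ 2322 Hz.
λ' = v/f' = 1479/2321.74 ≈ 63.7 cm.

63.7 cm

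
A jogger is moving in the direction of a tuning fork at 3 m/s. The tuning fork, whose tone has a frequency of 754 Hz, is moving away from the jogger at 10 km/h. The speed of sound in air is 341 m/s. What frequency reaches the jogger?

754 Hz

10 km/h = 2.778 m/s.
General Doppler shift: f' = f · (v + v_o)/(v + v_s).
f' = 754 × (341 + 3)/(341 + 2.778) = 754 × 344/343.78 ≈ 754 Hz.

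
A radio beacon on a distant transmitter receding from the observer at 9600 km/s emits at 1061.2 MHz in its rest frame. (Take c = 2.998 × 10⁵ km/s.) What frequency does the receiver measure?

β = v/c = 9600/299800 = 0.0320.
Relativistic Doppler for frequency: f' = f₀ · √((1 − β)/(1 + β)).
f' = 1061.2 × √(0.9680/1.0320) = 1061.2 × 0.96848 ≈ 1027.7 MHz.

1027.7 MHz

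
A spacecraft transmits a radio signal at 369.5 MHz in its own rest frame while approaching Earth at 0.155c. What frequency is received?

432.0 MHz

Relativistic Doppler for frequency: f' = f₀ · √((1 + β)/(1 − β)).
f' = 369.5 × √(1.1550/0.8450) = 369.5 × 1.16913 ≈ 432.0 MHz.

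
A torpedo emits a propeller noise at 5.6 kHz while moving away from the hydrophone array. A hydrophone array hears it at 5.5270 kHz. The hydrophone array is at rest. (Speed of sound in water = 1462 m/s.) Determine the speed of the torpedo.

f' = f · v/(v + v_s) ⇒ v_s = v · |1 − f/f'|.
v_s = 1462 × |1 − 5.6/5.5270| = 1462 × 0.01321 ≈ 19.3 m/s.

19.3 m/s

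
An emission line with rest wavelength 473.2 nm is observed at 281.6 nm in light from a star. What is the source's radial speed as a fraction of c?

λ'/λ₀ = 0.5951 < 1 (blueshift), so the source is approaching.
λ'/λ₀ = √((1 − β)/(1 + β)) for an approaching source ⇒ β = (1 − r²)/(1 + r²) with r = λ'/λ₀.
β = (1 − 0.3541)/(1 + 0.3541) ≈ 0.477.

0.477c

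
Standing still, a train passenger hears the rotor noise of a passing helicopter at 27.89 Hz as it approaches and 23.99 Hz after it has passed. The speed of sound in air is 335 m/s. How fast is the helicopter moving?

f₁/f₂ = (v + v_s)/(v − v_s), so v_s = v · (f₁ − f₂)/(f₁ + f₂).
v_s = 335 × (27.89 − 23.99)/(27.89 + 23.99) = 335 × 3.90/51.88 ≈ 25 m/s.

25 m/s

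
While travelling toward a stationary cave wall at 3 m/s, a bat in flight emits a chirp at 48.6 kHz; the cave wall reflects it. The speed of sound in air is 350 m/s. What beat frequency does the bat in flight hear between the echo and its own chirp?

The cave wall receives the sound from a moving source: f₁ = f₀ · v/(v − v_e) = 48.6 × 350/347 ≈ 49.020 kHz.
On the return leg the bat in flight is a moving observer: f₂ = f₁ · (v + v_e)/v = 49.020 × 353/350 ≈ 49.440 kHz.
Equivalently f₂ = f₀ · (v + v_e)/(v − v_e).
Beat against the emitted tone (with f₀ = 48600 Hz): |f₂ − f₀| = 2v_e·f₀/(v − v_e) = 2 × 3 × 48600/347 ≈ 840 Hz.

840 Hz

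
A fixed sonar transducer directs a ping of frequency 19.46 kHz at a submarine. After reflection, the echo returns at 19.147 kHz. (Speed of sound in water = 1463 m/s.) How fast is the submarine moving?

Double Doppler shift off a moving reflector: f₂ = f₀ · (v + u)/(v − u) (u > 0 toward emitter).
Rearranging, u = v · (f₂ − f₀)/(f₂ + f₀) = 1463 × -0.313/38.607 ≈ -11.9 m/s.
So the submarine is moving at 11.9 m/s away from the emitter.

11.9 m/s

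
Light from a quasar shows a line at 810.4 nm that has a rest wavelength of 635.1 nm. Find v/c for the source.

0.239

λ'/λ₀ = 1.2760 > 1 (redshift), so the source is receding.
λ'/λ₀ = √((1 + β)/(1 − β)) for a receding source ⇒ β = (r² − 1)/(r² + 1) with r = λ'/λ₀.
β = (1.6282 − 1)/(1.6282 + 1) ≈ 0.239.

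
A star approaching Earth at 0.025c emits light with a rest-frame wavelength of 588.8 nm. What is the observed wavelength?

574.3 nm

Relativistic Doppler for wavelength: λ' = λ₀ · √((1 − β)/(1 + β)).
λ' = 588.8 × √(0.9750/1.0250) = 588.8 × 0.97530 ≈ 574.3 nm.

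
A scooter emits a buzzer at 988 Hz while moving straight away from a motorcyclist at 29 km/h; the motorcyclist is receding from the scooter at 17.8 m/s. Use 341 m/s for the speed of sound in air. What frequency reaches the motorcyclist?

29 km/h = 8.056 m/s.
With source receding and observer receding, f' = f · (v − v_o)/(v + v_s).
f' = 988 × (341 − 17.8)/(341 + 8.056) = 988 × 323.2/349.06 ≈ 915 Hz.

915 Hz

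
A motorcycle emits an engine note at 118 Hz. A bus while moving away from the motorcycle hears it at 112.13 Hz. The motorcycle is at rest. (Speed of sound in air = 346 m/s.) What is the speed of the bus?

f' = f · (v − v_o)/v ⇒ v_o = v · |f'/f − 1|.
v_o = 346 × |112.13/118 − 1| = 346 × 0.04975 ≈ 17.2 m/s.

17.2 m/s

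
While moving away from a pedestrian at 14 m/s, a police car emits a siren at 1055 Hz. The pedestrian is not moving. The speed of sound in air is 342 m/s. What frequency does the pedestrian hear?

1014 Hz

With the source moving away from a stationary observer, f' = f · v/(v + v_s).
f' = 1055 × 342/(342 + 14) = 1055 × 342/356 ≈ 1014 Hz.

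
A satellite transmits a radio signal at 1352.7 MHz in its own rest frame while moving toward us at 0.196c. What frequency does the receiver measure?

Relativistic Doppler for frequency: f' = f₀ · √((1 + β)/(1 − β)).
f' = 1352.7 × √(1.1960/0.8040) = 1352.7 × 1.21966 ≈ 1649.8 MHz.

1649.8 MHz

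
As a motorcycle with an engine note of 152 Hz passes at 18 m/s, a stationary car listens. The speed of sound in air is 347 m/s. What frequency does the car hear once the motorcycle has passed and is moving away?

145 Hz

Receding: f₂ = f · v/(v + v_s) = 152 × 347/365 ≈ 145 Hz.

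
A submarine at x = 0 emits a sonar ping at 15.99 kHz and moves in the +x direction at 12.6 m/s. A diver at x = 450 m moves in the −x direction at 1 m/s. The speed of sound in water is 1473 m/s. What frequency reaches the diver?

The observer lies on the +x side, so the source is heading toward the observer and the observer is heading toward the source.
General Doppler shift: f' = f · (v + v_o)/(v − v_s).
f' = 15.99 × (1473 + 1)/(1473 − 12.6) = 15.99 × 1474/1460.4 ≈ 16.14 kHz.

16.14 kHz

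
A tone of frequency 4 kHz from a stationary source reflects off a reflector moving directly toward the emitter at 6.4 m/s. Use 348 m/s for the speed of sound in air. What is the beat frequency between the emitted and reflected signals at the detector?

At the reflector (a moving observer), f₁ = f₀ · (v + u)/v = 4 × 354.4/348 ≈ 4.0736 kHz.
On reflection it acts as a source moving toward the stationary detector: f₂ = f₁ · v/(v − u) = 4.0736 × 348/341.6 ≈ 4.1499 kHz.
Equivalently f₂ = f₀ · (v + u)/(v − u).
Beat frequency (with f₀ = 4000 Hz): |f₂ − f₀| = 2u·f₀/(v − u) = 2 × 6.4 × 4000/341.6 ≈ 150 Hz.

150 Hz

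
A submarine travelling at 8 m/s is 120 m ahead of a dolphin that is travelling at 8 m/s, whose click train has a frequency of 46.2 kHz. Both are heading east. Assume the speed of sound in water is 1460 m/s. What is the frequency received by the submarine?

The submarine is ahead, so the dolphin is moving toward it while the submarine is moving away from the dolphin.
With source approaching and observer receding, f' = f · (v − v_o)/(v − v_s).
f' = 46.2 × (1460 − 8)/(1460 − 8) = 46.2 × 1452/1452 ≈ 46.2 kHz.

46.2 kHz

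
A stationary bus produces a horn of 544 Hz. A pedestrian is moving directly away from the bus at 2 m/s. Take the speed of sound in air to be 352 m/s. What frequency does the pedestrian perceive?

Moving observer, stationary source: f' = f · (v − v_o)/v.
f' = 544 × (352 − 2)/352 = 544 × 350/352 ≈ 541 Hz.

541 Hz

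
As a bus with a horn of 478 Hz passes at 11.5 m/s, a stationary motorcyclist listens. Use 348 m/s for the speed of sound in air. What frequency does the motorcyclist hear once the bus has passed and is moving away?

Receding: f₂ = f · v/(v + v_s) = 478 × 348/359.5 ≈ 463 Hz.

463 Hz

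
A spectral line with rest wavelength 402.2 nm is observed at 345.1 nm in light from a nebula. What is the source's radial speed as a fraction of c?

λ'/λ₀ = 0.8580 < 1 (blueshift), so the source is approaching.
λ'/λ₀ = √((1 − β)/(1 + β)) for an approaching source ⇒ β = (1 − r²)/(1 + r²) with r = λ'/λ₀.
β = (1 − 0.7362)/(1 + 0.7362) ≈ 0.152.

0.152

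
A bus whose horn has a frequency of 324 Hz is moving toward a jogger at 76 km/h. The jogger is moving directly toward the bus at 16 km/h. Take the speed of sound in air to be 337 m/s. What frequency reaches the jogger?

76 km/h = 21.11 m/s; 16 km/h = 4.444 m/s.
General Doppler shift: f' = f · (v + v_o)/(v − v_s).
f' = 324 × (337 + 4.444)/(337 − 21.11) = 324 × 341.44/315.89 ≈ 350 Hz.

350 Hz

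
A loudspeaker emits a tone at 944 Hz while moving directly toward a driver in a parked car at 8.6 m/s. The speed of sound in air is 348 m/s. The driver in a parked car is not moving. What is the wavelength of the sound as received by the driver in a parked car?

36.0 cm

Moving source, stationary observer: f' = f · v/(v − v_s) since the source is approaching.
f' = 944 × 348/(348 − 8.6) ≈ 968 Hz.
λ' = v/f' = 348/967.92 ≈ 36.0 cm.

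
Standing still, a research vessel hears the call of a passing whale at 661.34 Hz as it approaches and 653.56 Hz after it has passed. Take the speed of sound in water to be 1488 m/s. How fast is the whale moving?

f₁/f₂ = (v + v_s)/(v − v_s), so v_s = v · (f₁ − f₂)/(f₁ + f₂).
v_s = 1488 × (661.34 − 653.56)/(661.34 + 653.56) = 1488 × 7.78/1314.90 ≈ 8.8 m/s.

8.8 m/s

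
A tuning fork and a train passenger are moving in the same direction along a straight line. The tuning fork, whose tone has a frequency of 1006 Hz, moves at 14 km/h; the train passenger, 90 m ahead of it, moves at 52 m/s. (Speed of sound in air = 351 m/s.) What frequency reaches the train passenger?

14 km/h = 3.889 m/s.
The train passenger is ahead, so the tuning fork is moving toward it while the train passenger is moving away from the tuning fork.
With source approaching and observer receding, f' = f · (v − v_o)/(v − v_s).
f' = 1006 × (351 − 52)/(351 − 3.889) = 1006 × 299/347.11 ≈ 867 Hz.

867 Hz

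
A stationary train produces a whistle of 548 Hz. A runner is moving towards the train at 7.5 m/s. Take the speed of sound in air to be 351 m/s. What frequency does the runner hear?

560 Hz

Only the observer moves, toward the source, so f' = f · (v + v_o)/v.
f' = 548 × (351 + 7.5)/351 = 548 × 358.5/351 ≈ 560 Hz.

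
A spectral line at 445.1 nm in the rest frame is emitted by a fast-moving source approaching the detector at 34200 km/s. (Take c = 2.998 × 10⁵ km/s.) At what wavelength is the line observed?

396.9 nm

β = v/c = 34200/299800 = 0.1141.
Relativistic Doppler for wavelength: λ' = λ₀ · √((1 − β)/(1 + β)).
λ' = 445.1 × √(0.8859/1.1141) = 445.1 × 0.89175 ≈ 396.9 nm.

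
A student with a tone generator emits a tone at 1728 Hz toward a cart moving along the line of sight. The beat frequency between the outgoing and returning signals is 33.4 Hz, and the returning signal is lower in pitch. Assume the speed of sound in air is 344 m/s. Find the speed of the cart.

3.4 m/s

Double Doppler shift off a moving reflector: f₂ = f₀ · (v + u)/(v − u) (u > 0 toward emitter).
Returning signal is lower, so f₂ = f₀ − Δf = 1728 − 33.4 = 1694.6 Hz.
Rearranging, u = v · (f₂ − f₀)/(f₂ + f₀) = 344 × -33.4/3422.6 ≈ -3.4 m/s.
So the cart is moving at 3.4 m/s away from the emitter.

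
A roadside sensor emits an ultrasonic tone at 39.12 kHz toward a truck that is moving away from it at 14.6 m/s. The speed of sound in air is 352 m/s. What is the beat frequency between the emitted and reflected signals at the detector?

3116 Hz

At the truck (a moving observer), f₁ = f₀ · (v − u)/v = 39.12 × 337.4/352 ≈ 37.50 kHz.
On reflection it acts as a source moving away from the stationary detector: f₂ = f₁ · v/(v + u) = 37.50 × 352/366.6 ≈ 36.00 kHz.
Beat frequency (with f₀ = 39120 Hz): |f₂ − f₀| = 2u·f₀/(v + u) = 2 × 14.6 × 39120/366.6 ≈ 3116 Hz.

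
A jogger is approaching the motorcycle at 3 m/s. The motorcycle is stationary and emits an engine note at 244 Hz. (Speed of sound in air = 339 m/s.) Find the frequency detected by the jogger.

Moving observer, stationary source: f' = f · (v + v_o)/v.
f' = 244 × (339 + 3)/339 = 244 × 342/339 ≈ 246 Hz.

246 Hz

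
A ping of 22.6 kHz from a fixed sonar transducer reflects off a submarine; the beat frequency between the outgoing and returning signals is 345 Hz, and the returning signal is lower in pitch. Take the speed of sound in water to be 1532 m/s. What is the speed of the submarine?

Double Doppler shift off a moving reflector: f₂ = f₀ · (v + u)/(v − u) (u > 0 toward emitter).
Returning signal is lower, so f₂ = f₀ − Δf = 22600 − 345 = 22255 Hz.
Rearranging, u = v · (f₂ − f₀)/(f₂ + f₀) = 1532 × -345/44855 ≈ -11.8 m/s.
So the submarine is moving at 11.8 m/s away from the emitter.

11.8 m/s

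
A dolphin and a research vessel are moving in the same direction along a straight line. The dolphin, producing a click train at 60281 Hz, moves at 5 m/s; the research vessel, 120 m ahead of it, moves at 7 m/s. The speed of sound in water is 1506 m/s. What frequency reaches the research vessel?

The research vessel is ahead, so the dolphin is moving toward it while the research vessel is moving away from the dolphin.
Both move, so f' = f · (v − v_o)/(v − v_s).
f' = 60281 × (1506 − 7)/(1506 − 5) = 60281 × 1499/1501 ≈ 60201 Hz.

60201 Hz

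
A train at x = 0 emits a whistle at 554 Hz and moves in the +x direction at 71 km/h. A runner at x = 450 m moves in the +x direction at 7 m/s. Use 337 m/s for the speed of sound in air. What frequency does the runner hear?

576 Hz

71 km/h = 19.72 m/s.
The observer lies on the +x side, so the source is heading toward the observer and the observer is heading away from the source.
General Doppler shift: f' = f · (v − v_o)/(v − v_s).
f' = 554 × (337 − 7)/(337 − 19.72) = 554 × 330/317.28 ≈ 576 Hz.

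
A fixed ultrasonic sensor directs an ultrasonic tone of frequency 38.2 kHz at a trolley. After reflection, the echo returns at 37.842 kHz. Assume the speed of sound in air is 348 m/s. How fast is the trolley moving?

Double Doppler shift off a moving reflector: f₂ = f₀ · (v + u)/(v − u) (u > 0 toward emitter).
Rearranging, u = v · (f₂ − f₀)/(f₂ + f₀) = 348 × -0.358/76.042 ≈ -1.64 m/s.
So the trolley is moving at 1.64 m/s away from the emitter.

1.64 m/s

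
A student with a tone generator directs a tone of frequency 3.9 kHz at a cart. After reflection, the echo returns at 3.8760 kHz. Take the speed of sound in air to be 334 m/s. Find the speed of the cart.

Double Doppler shift off a moving reflector: f₂ = f₀ · (v + u)/(v − u) (u > 0 toward emitter).
Rearranging, u = v · (f₂ − f₀)/(f₂ + f₀) = 334 × -0.0240/7.7760 ≈ -1.03 m/s.
So the cart is moving at 1.03 m/s away from the emitter.

1.03 m/s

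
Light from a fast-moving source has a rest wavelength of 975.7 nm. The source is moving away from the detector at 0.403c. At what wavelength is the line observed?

1495.7 nm

Relativistic Doppler for wavelength: λ' = λ₀ · √((1 + β)/(1 − β)).
λ' = 975.7 × √(1.4030/0.5970) = 975.7 × 1.53300 ≈ 1495.7 nm.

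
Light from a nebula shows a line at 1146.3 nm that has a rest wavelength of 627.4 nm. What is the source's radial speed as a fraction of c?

0.539c

λ'/λ₀ = 1.8271 > 1 (redshift), so the source is receding.
λ'/λ₀ = √((1 + β)/(1 − β)) for a receding source ⇒ β = (r² − 1)/(r² + 1) with r = λ'/λ₀.
β = (3.3382 − 1)/(3.3382 + 1) ≈ 0.539.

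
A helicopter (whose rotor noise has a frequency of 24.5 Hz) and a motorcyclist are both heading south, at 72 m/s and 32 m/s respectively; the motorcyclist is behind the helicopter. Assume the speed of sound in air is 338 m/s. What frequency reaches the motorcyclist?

22.1 Hz

The motorcyclist is behind, so the helicopter is moving away from it while the motorcyclist is moving toward the helicopter.
Both move, so f' = f · (v + v_o)/(v + v_s).
f' = 24.5 × (338 + 32)/(338 + 72) = 24.5 × 370/410 ≈ 22.1 Hz.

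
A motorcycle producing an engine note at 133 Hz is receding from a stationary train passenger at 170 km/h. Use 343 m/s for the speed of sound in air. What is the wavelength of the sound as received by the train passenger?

170 km/h = 47.22 m/s.
With the source moving away from a stationary observer, f' = f · v/(v + v_s).
f' = 133 × 343/(343 + 47.22) ≈ 117 Hz.
λ' = v/f' = 343/116.905 ≈ 2.93 m.

2.93 m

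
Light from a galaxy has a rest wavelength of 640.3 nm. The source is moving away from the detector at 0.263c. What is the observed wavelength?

838.2 nm

Relativistic Doppler for wavelength: λ' = λ₀ · √((1 + β)/(1 − β)).
λ' = 640.3 × √(1.2630/0.7370) = 640.3 × 1.30909 ≈ 838.2 nm.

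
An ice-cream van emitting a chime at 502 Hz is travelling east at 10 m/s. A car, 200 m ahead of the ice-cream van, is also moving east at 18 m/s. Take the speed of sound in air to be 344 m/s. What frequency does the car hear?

The car is ahead, so the ice-cream van is moving toward it while the car is moving away from the ice-cream van.
With source approaching and observer receding, f' = f · (v − v_o)/(v − v_s).
f' = 502 × (344 − 18)/(344 − 10) = 502 × 326/334 ≈ 490 Hz.

490 Hz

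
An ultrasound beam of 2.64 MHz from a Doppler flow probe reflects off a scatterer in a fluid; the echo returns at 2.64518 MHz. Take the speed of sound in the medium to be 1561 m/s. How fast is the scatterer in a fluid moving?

Double Doppler shift off a moving reflector: f₂ = f₀ · (v + u)/(v − u) (u > 0 toward emitter).
Rearranging, u = v · (f₂ − f₀)/(f₂ + f₀) = 1561 × 0.00518/5.28518 ≈ 1.53 m/s.
So the scatterer in a fluid is moving at 1.53 m/s toward the emitter.

1.53 m/s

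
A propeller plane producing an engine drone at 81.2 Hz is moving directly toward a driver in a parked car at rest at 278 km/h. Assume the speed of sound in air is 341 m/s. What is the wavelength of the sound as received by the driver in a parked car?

278 km/h = 77.22 m/s.
Only the source moves, toward the listener, so f' = f · v/(v − v_s).
f' = 81.2 × 341/(341 − 77.22) ≈ 105 Hz.
λ' = v/f' = 341/104.972 ≈ 3.25 m.

3.25 m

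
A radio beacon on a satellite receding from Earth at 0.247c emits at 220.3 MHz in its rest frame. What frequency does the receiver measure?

171.2 MHz

Relativistic Doppler for frequency: f' = f₀ · √((1 − β)/(1 + β)).
f' = 220.3 × √(0.7530/1.2470) = 220.3 × 0.77708 ≈ 171.2 MHz.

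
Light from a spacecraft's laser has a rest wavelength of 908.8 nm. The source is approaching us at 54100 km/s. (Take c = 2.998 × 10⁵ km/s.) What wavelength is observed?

β = v/c = 54100/299800 = 0.1805.
Relativistic Doppler for wavelength: λ' = λ₀ · √((1 − β)/(1 + β)).
λ' = 908.8 × √(0.8195/1.1805) = 908.8 × 0.83323 ≈ 757.2 nm.

757.2 nm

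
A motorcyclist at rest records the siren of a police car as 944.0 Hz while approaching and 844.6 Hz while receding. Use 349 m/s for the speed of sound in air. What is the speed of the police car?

19.4 m/s

f₁/f₂ = (v + v_s)/(v − v_s), so v_s = v · (f₁ − f₂)/(f₁ + f₂).
v_s = 349 × (944.0 − 844.6)/(944.0 + 844.6) = 349 × 99.4/1788.6 ≈ 19.4 m/s.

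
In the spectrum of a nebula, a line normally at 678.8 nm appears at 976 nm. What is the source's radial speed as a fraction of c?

λ'/λ₀ = 1.4378 > 1 (redshift), so the source is receding.
λ'/λ₀ = √((1 + β)/(1 − β)) for a receding source ⇒ β = (r² − 1)/(r² + 1) with r = λ'/λ₀.
β = (2.0674 − 1)/(2.0674 + 1) ≈ 0.348.

0.348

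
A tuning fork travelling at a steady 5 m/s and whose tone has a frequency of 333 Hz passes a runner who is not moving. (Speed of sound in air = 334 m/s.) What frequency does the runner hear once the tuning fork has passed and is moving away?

Receding: f₂ = f · v/(v + v_s) = 333 × 334/339 ≈ 328 Hz.

328 Hz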